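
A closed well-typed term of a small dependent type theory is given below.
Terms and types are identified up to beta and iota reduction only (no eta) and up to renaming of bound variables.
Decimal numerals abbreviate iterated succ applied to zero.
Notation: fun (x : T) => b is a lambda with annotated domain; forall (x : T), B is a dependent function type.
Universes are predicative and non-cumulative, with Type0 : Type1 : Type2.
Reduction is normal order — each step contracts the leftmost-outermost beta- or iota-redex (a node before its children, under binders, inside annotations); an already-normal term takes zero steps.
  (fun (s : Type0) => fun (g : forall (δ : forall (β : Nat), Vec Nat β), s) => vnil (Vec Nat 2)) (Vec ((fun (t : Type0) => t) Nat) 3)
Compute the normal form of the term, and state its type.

normal form:
  fun (s : forall (g : forall (δ : Nat), Vec Nat δ), Vec Nat 3) => vnil (Vec Nat 2)
inferred type:
  forall (s : forall (g : forall (δ : Nat), Vec Nat δ), Vec Nat 3), Vec (Vec Nat 2) 0
observation: the term reaches its normal form after 2 normal-order steps.


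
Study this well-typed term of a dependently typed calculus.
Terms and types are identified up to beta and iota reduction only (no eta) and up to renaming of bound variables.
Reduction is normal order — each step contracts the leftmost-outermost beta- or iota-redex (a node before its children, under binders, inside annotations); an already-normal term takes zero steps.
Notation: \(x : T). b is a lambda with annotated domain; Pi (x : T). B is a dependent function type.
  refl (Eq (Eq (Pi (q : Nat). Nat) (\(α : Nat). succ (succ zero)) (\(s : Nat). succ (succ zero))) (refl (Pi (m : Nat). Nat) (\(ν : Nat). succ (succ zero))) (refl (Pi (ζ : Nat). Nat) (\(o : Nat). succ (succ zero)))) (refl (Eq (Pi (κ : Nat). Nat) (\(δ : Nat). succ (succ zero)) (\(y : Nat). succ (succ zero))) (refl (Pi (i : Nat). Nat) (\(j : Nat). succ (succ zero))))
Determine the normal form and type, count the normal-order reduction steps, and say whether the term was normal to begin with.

normal form:
  refl (Eq (Eq (Pi (q : Nat). Nat) (\(α : Nat). succ (succ zero)) (\(s : Nat). succ (succ zero))) (refl (Pi (m : Nat). Nat) (\(ν : Nat). succ (succ zero))) (refl (Pi (ζ : Nat). Nat) (\(o : Nat). succ (succ zero)))) (refl (Eq (Pi (κ : Nat). Nat) (\(δ : Nat). succ (succ zero)) (\(y : Nat). succ (succ zero))) (refl (Pi (i : Nat). Nat) (\(j : Nat). succ (succ zero))))
the term's type:
  Eq (Eq (Eq (Pi (q : Nat). Nat) (\(α : Nat). succ (succ zero)) (\(s : Nat). succ (succ zero))) (refl (Pi (m : Nat). Nat) (\(ν : Nat). succ (succ zero))) (refl (Pi (ζ : Nat). Nat) (\(o : Nat). succ (succ zero)))) (refl (Eq (Pi (κ : Nat). Nat) (\(δ : Nat). succ (succ zero)) (\(y : Nat). succ (succ zero))) (refl (Pi (i : Nat). Nat) (\(j : Nat). succ (succ zero)))) (refl (Eq (Pi (c : Nat). Nat) (\(ρ : Nat). succ (succ zero)) (\(k : Nat). succ (succ zero))) (refl (Pi (χ : Nat). Nat) (\(w : Nat). succ (succ zero))))
reduction steps (normal order): 0
already normal: yes


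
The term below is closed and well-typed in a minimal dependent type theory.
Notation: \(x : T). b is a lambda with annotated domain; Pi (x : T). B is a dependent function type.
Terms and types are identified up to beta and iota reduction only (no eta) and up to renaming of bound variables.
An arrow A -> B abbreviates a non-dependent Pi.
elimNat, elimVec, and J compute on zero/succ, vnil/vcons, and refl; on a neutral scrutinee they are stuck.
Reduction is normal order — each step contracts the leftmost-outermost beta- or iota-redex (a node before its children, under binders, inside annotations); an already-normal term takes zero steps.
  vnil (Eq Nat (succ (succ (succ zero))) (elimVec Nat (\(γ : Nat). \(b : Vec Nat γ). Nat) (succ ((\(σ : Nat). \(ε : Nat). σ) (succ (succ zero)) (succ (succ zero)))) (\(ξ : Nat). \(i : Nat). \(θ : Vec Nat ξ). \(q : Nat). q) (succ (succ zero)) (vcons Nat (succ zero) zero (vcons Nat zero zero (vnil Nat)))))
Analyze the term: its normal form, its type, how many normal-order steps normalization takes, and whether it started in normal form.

reduced normal form:
  vnil (Eq Nat (succ (succ (succ zero))) (succ (succ (succ zero))))
inferred type:
  Vec (Eq Nat (succ (succ (succ zero))) (succ (succ (succ zero)))) zero
steps to reach normal form (normal order): 13
started in normal form: no
first redex: an elimVec iota-redex


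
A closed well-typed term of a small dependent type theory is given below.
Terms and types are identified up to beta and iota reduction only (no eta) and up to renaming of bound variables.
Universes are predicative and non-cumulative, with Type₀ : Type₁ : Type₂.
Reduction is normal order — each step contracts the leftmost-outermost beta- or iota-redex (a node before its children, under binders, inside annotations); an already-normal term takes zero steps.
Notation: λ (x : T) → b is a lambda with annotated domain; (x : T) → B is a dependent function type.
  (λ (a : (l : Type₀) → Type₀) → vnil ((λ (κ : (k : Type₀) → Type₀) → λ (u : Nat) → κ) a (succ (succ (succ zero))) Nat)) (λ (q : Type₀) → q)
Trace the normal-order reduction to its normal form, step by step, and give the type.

reduction (normal order):
  (λ (a : (l : Type₀) → Type₀) → vnil ((λ (κ : (k : Type₀) → Type₀) → λ (u : Nat) → κ) a (succ (succ (succ zero))) Nat)) (λ (q : Type₀) → q)
  ~> vnil ((λ (a : (l : Type₀) → Type₀) → λ (κ : Nat) → a) (λ (k : Type₀) → k) (succ (succ (succ zero))) Nat)
  ~> vnil ((λ (a : Nat) → λ (l : Type₀) → l) (succ (succ (succ zero))) Nat)
  ~> vnil ((λ (a : Type₀) → a) Nat)
  ~> vnil Nat
type:
  Vec Nat zero


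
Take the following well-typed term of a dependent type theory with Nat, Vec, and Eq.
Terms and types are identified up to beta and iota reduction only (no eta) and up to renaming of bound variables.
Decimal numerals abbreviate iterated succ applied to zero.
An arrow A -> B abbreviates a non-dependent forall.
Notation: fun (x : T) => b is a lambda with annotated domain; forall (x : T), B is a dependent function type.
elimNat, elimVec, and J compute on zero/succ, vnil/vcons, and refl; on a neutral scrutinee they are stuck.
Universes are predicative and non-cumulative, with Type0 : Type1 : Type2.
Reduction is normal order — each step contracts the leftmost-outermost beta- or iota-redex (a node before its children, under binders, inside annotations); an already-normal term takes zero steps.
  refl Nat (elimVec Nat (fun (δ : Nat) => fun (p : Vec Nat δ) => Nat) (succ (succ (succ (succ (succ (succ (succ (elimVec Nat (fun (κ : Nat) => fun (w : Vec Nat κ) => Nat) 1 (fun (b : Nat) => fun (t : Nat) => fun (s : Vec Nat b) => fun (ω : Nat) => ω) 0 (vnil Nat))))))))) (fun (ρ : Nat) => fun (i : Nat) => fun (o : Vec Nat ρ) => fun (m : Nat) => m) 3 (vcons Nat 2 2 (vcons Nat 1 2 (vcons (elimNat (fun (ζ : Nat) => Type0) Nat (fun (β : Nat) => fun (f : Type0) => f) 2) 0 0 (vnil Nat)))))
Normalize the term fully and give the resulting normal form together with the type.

reduced normal form:
  refl Nat 8
inferred type:
  Eq Nat 8 8


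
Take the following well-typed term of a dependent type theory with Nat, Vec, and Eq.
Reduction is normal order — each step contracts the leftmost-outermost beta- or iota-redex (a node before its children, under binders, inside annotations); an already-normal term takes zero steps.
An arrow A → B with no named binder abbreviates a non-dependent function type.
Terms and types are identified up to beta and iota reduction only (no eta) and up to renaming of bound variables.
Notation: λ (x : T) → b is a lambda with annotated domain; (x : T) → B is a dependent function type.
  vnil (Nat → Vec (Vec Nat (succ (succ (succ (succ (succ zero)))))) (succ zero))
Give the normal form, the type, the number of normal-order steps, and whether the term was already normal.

resulting normal form:
  vnil (Nat → Vec (Vec Nat (succ (succ (succ (succ (succ zero)))))) (succ zero))
type:
  Vec (Nat → Vec (Vec Nat (succ (succ (succ (succ (succ zero)))))) (succ zero)) zero
steps to reach normal form (normal order): 0
started in normal form: yes


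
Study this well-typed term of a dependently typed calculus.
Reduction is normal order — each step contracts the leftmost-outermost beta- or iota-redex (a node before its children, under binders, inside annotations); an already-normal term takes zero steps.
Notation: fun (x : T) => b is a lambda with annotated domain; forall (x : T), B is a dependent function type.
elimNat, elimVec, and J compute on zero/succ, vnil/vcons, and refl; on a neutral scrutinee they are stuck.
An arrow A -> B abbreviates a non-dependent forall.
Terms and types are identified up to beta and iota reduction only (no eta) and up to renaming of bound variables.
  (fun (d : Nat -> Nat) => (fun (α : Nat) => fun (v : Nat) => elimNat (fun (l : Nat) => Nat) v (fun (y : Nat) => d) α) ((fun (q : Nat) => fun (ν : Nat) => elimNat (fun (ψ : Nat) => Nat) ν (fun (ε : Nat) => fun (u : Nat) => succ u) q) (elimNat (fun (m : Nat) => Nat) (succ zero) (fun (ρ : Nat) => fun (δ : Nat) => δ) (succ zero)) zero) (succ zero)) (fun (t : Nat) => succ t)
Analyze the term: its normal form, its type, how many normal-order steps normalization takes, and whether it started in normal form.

resulting normal form:
  succ (succ zero)
the term's type:
  Nat
steps to reach normal form (normal order): 17
started in normal form: no
first redex: a beta-redex


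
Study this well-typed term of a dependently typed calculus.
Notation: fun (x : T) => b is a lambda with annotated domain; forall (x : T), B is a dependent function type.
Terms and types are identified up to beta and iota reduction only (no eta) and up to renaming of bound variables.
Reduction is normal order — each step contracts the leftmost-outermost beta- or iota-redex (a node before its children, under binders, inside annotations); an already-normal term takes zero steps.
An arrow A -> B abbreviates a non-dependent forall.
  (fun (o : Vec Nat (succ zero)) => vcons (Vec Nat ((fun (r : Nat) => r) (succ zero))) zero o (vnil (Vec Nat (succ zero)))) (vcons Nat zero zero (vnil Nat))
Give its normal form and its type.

reduced normal form:
  vcons (Vec Nat (succ zero)) zero (vcons Nat zero zero (vnil Nat)) (vnil (Vec Nat (succ zero)))
type:
  Vec (Vec Nat (succ zero)) (succ zero)


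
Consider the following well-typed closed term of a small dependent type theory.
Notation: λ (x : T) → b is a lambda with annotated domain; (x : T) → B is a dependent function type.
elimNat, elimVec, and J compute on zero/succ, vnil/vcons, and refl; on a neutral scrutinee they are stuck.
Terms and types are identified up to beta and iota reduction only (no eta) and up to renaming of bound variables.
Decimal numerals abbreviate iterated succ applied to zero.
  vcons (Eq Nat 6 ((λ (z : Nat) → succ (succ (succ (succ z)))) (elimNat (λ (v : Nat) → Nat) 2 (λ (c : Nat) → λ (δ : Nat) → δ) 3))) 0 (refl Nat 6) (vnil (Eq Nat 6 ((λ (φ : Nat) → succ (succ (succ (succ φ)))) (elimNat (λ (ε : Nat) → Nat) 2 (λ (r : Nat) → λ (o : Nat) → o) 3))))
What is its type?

type:
  Vec (Eq Nat 6 6) 1


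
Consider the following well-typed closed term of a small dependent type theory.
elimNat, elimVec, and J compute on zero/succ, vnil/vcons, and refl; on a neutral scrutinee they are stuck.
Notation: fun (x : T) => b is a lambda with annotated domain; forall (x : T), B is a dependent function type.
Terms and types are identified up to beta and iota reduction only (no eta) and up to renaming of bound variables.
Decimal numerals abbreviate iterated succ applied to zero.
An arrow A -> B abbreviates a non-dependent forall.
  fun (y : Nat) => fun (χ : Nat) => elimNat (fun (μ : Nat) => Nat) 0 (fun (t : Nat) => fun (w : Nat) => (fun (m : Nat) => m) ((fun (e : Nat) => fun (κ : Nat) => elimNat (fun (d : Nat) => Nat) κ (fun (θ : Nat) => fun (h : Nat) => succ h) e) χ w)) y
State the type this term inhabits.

the term's type:
  Nat -> Nat -> Nat


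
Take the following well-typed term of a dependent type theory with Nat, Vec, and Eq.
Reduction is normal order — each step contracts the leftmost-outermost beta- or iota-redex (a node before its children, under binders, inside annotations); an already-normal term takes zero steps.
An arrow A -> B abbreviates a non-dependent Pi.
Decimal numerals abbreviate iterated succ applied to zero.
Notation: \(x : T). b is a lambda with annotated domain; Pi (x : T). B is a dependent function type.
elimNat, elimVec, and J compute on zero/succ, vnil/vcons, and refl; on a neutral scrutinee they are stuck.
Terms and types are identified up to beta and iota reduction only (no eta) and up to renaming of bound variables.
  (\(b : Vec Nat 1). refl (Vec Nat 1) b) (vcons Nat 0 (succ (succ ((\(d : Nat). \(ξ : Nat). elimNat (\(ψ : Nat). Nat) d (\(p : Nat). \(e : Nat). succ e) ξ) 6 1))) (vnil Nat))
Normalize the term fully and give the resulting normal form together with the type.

normal form:
  refl (Vec Nat 1) (vcons Nat 0 9 (vnil Nat))
the term's type:
  Eq (Vec Nat 1) (vcons Nat 0 9 (vnil Nat)) (vcons Nat 0 9 (vnil Nat))
observation: the term reaches its normal form after 7 normal-order steps.


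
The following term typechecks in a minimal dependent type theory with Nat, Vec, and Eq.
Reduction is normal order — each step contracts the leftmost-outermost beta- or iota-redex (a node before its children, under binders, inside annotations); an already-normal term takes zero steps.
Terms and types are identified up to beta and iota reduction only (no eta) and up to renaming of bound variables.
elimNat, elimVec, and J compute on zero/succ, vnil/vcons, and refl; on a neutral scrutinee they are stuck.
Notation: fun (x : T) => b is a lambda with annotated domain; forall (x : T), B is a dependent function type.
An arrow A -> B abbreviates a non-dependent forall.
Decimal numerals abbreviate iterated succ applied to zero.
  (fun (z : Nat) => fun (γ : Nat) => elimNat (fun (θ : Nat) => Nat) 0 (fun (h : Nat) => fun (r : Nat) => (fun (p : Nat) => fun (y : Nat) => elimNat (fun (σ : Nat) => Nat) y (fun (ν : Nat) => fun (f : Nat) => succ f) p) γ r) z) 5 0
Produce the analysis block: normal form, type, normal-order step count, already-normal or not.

reduced normal form:
  0
the term's type:
  Nat
reduction steps (normal order): 33
term was already normal: no
first redex: a beta-redex


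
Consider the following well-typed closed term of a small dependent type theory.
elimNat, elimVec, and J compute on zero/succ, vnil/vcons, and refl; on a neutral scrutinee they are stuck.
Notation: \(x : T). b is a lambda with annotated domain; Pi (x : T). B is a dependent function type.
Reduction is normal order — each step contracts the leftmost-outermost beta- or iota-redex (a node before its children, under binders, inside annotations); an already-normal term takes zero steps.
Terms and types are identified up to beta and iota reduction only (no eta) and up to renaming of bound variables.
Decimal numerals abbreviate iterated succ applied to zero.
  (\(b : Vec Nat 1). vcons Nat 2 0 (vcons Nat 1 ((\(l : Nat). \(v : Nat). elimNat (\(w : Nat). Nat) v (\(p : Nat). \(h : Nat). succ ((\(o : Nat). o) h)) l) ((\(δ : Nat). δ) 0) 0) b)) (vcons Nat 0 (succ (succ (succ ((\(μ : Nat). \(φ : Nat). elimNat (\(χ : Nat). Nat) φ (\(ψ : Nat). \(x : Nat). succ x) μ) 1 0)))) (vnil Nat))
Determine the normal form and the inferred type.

normal form:
  vcons Nat 2 0 (vcons Nat 1 0 (vcons Nat 0 4 (vnil Nat)))
type:
  Vec Nat 3


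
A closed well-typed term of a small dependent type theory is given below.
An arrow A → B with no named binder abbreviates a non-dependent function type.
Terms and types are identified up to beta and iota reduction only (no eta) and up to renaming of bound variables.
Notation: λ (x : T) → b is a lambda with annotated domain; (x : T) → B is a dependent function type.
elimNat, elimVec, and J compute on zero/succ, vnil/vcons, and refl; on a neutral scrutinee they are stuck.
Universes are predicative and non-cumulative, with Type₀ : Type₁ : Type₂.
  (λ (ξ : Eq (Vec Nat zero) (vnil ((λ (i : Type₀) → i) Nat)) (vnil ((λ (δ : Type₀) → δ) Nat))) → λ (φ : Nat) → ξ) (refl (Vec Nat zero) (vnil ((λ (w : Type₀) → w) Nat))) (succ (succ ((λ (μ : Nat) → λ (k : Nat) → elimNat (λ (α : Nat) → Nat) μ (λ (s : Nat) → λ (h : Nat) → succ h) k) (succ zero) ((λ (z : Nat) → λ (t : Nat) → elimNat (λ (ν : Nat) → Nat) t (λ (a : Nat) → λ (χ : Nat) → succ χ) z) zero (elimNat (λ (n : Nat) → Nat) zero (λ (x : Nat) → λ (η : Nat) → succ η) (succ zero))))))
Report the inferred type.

the term's type:
  Eq (Vec Nat zero) (vnil Nat) (vnil Nat)


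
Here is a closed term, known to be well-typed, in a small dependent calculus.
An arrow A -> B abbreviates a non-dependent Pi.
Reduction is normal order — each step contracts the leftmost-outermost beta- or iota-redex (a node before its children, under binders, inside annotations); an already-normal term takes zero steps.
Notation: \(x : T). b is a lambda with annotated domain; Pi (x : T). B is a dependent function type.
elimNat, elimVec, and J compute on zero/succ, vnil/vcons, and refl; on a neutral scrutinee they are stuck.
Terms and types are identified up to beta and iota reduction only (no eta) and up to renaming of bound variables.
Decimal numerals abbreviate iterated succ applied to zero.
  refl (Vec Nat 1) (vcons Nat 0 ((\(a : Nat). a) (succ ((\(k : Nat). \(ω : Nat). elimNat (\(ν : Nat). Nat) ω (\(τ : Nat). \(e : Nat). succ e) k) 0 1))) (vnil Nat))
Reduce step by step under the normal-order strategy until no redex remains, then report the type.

normal-order reduction:
  refl (Vec Nat 1) (vcons Nat 0 ((\(a : Nat). a) (succ ((\(k : Nat). \(ω : Nat). elimNat (\(ν : Nat). Nat) ω (\(τ : Nat). \(e : Nat). succ e) k) 0 1))) (vnil Nat))
  ~> refl (Vec Nat 1) (vcons Nat 0 (succ ((\(a : Nat). \(k : Nat). elimNat (\(ω : Nat). Nat) k (\(ν : Nat). \(τ : Nat). succ τ) a) 0 1)) (vnil Nat))
  ~> refl (Vec Nat 1) (vcons Nat 0 (succ ((\(a : Nat). elimNat (\(k : Nat). Nat) a (\(ω : Nat). \(ν : Nat). succ ν) 0) 1)) (vnil Nat))
  ~> refl (Vec Nat 1) (vcons Nat 0 (succ (elimNat (\(a : Nat). Nat) 1 (\(k : Nat). \(ω : Nat). succ ω) 0)) (vnil Nat))
  ~> refl (Vec Nat 1) (vcons Nat 0 2 (vnil Nat))
inferred type:
  Eq (Vec Nat 1) (vcons Nat 0 2 (vnil Nat)) (vcons Nat 0 2 (vnil Nat))


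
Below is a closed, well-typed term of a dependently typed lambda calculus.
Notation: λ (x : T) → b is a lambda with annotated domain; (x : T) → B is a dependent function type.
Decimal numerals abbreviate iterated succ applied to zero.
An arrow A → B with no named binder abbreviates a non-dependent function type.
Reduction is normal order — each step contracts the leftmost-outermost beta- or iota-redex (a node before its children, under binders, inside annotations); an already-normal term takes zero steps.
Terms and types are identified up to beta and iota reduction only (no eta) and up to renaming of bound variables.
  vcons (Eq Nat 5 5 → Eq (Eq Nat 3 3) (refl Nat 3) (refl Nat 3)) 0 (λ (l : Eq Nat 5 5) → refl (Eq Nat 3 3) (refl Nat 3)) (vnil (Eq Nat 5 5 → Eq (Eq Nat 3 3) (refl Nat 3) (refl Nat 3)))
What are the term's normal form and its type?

reduced normal form:
  vcons (Eq Nat 5 5 → Eq (Eq Nat 3 3) (refl Nat 3) (refl Nat 3)) 0 (λ (l : Eq Nat 5 5) → refl (Eq Nat 3 3) (refl Nat 3)) (vnil (Eq Nat 5 5 → Eq (Eq Nat 3 3) (refl Nat 3) (refl Nat 3)))
inferred type:
  Vec (Eq Nat 5 5 → Eq (Eq Nat 3 3) (refl Nat 3) (refl Nat 3)) 1


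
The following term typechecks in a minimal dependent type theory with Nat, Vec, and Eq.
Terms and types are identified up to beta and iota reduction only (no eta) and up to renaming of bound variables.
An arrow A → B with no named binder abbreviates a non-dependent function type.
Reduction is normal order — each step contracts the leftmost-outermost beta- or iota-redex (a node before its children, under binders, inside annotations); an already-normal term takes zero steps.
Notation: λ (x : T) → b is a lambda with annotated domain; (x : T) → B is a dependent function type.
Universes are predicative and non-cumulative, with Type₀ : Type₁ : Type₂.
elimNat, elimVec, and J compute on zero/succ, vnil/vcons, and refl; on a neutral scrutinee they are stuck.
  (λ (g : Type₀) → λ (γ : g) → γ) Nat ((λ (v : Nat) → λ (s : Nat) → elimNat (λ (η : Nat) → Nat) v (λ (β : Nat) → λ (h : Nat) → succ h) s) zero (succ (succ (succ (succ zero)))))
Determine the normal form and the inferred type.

resulting normal form:
  succ (succ (succ (succ zero)))
the term's type:
  Nat


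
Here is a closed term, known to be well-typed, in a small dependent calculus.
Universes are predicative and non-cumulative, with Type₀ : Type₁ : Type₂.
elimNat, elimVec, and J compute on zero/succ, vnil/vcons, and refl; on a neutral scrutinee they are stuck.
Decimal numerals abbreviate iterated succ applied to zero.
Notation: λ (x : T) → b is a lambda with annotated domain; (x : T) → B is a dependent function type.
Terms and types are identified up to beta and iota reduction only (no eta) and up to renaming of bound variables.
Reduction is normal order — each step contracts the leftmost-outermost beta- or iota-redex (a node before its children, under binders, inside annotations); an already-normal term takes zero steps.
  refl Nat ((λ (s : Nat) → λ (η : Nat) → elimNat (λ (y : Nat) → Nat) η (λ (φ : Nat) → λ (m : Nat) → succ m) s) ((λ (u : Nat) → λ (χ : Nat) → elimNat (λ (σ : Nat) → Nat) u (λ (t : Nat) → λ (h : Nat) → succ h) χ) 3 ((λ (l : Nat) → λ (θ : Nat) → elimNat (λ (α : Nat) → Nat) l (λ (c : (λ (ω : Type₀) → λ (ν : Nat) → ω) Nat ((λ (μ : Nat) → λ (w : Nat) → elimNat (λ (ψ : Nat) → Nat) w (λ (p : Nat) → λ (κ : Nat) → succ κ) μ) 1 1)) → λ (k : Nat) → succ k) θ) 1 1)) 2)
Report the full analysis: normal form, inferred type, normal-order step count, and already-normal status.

resulting normal form:
  refl Nat 7
type:
  Eq Nat 7 7
reduction steps (normal order): 33
started in normal form: no
first redex: a beta-redex


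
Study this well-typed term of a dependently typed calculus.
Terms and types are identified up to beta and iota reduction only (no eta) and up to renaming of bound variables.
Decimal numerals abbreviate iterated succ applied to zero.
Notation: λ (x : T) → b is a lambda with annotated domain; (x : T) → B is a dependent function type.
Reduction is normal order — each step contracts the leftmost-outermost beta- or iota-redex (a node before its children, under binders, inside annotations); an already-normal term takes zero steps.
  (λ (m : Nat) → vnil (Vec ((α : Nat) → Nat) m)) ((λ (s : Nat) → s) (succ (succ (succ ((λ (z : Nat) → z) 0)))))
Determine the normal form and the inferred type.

reduced normal form:
  vnil (Vec ((m : Nat) → Nat) 3)
inferred type:
  Vec (Vec ((m : Nat) → Nat) 3) 0


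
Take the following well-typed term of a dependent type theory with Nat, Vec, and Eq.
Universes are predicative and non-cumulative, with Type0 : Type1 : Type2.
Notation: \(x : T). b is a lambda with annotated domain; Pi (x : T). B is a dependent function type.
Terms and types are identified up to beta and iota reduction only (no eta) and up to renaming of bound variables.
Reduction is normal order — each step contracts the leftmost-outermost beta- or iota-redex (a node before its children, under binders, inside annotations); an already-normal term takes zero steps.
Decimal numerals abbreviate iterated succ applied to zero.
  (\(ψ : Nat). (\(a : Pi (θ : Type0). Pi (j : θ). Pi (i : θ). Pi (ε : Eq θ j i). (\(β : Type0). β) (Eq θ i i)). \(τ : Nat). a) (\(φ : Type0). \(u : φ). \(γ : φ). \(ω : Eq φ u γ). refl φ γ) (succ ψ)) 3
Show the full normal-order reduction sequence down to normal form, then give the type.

normal-order reduction:
  (\(ψ : Nat). (\(a : Pi (θ : Type0). Pi (j : θ). Pi (i : θ). Pi (ε : Eq θ j i). (\(β : Type0). β) (Eq θ i i)). \(τ : Nat). a) (\(φ : Type0). \(u : φ). \(γ : φ). \(ω : Eq φ u γ). refl φ γ) (succ ψ)) 3
  ~> (\(ψ : Pi (a : Type0). Pi (θ : a). Pi (j : a). Pi (i : Eq a θ j). (\(ε : Type0). ε) (Eq a j j)). \(β : Nat). ψ) (\(τ : Type0). \(φ : τ). \(u : τ). \(γ : Eq τ φ u). refl τ u) 4
  ~> (\(ψ : Nat). \(a : Type0). \(θ : a). \(j : a). \(i : Eq a θ j). refl a j) 4
  ~> \(ψ : Type0). \(a : ψ). \(θ : ψ). \(j : Eq ψ a θ). refl ψ θ
type:
  Pi (ψ : Type0). Pi (a : ψ). Pi (θ : ψ). Pi (j : Eq ψ a θ). Eq ψ θ θ


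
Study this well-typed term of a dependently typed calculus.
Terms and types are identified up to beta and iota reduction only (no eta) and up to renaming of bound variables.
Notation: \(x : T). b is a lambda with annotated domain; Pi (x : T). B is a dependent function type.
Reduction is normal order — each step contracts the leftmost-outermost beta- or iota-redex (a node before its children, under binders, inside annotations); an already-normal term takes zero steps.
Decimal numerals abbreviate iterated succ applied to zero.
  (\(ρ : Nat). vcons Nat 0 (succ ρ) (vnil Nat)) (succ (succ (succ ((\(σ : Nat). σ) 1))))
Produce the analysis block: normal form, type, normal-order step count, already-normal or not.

normal form:
  vcons Nat 0 5 (vnil Nat)
the term's type:
  Vec Nat 1
steps to reach normal form (normal order): 2
term was already normal: no
first contracted redex: a beta-redex


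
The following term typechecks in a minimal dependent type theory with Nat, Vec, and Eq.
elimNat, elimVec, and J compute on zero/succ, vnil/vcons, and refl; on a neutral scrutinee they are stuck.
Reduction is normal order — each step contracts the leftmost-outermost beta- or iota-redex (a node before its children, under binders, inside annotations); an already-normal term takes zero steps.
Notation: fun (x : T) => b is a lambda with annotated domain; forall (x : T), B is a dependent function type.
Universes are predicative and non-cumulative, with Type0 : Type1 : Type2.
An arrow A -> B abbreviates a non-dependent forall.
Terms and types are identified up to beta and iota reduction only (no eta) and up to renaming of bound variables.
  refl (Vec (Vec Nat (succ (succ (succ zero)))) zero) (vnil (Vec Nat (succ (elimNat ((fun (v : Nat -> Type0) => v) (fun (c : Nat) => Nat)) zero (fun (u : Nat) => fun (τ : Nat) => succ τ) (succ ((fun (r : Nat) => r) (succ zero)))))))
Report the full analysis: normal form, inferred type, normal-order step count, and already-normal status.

normal form:
  refl (Vec (Vec Nat (succ (succ (succ zero)))) zero) (vnil (Vec Nat (succ (succ (succ zero)))))
type:
  Eq (Vec (Vec Nat (succ (succ (succ zero)))) zero) (vnil (Vec Nat (succ (succ (succ zero))))) (vnil (Vec Nat (succ (succ (succ zero)))))
steps to reach normal form (normal order): 9
started in normal form: no
first redex: an elimNat iota-redex


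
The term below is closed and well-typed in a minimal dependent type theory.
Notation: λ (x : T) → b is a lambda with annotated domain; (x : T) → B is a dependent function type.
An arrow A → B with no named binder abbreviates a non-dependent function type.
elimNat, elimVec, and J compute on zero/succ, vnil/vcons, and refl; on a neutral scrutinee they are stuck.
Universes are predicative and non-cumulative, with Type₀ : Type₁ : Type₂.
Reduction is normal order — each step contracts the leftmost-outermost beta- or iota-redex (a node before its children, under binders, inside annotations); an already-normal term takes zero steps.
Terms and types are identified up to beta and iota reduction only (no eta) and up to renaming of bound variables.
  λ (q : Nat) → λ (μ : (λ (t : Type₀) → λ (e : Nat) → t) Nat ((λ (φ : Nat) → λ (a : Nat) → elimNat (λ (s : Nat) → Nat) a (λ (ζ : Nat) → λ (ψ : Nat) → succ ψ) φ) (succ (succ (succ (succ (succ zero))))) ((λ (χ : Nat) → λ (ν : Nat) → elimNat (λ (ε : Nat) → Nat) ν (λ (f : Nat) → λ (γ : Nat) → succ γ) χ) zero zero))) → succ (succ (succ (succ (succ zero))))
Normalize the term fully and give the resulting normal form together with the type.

reduced normal form:
  λ (q : Nat) → λ (μ : Nat) → succ (succ (succ (succ (succ zero))))
type:
  Nat → Nat → Nat


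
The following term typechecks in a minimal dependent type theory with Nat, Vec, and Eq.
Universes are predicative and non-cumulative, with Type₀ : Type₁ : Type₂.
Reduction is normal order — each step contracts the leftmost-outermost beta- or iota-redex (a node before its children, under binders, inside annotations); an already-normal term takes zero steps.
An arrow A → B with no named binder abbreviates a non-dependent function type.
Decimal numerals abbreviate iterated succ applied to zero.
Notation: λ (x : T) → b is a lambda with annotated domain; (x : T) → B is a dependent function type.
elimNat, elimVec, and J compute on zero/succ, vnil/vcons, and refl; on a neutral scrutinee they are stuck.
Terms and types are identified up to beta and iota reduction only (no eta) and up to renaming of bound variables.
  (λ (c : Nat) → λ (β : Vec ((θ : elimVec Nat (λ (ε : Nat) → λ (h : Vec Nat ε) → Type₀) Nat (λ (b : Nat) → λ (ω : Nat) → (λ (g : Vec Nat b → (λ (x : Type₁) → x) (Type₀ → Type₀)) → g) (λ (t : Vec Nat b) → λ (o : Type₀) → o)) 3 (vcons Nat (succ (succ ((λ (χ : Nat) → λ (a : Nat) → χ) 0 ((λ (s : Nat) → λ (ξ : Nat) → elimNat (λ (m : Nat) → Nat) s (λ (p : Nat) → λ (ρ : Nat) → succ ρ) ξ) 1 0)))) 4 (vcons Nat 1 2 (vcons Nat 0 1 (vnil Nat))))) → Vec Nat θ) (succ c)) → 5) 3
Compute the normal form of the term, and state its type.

reduced normal form:
  λ (c : Vec ((β : Nat) → Vec Nat β) 4) → 5
inferred type:
  Vec ((c : Nat) → Vec Nat c) 4 → Nat


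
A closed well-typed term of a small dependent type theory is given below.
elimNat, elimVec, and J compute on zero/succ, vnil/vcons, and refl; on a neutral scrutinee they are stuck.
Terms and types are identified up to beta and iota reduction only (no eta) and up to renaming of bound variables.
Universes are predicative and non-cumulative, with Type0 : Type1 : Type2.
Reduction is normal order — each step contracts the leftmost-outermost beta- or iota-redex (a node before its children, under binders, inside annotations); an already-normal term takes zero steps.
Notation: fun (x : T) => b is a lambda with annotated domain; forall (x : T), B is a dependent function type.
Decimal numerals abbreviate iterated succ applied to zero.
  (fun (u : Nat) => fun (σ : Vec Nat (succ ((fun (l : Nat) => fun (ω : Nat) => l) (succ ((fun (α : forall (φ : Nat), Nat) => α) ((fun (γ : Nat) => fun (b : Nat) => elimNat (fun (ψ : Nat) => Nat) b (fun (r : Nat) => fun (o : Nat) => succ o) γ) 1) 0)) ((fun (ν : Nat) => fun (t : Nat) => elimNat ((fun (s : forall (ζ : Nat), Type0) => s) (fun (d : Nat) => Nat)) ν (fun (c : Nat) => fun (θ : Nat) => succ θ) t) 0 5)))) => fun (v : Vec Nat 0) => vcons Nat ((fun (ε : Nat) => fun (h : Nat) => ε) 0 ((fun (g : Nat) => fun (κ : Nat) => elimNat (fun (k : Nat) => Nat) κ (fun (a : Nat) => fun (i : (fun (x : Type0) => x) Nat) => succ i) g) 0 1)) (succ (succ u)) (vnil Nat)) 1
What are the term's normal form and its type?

reduced normal form:
  fun (u : Vec Nat 3) => fun (σ : Vec Nat 0) => vcons Nat 0 3 (vnil Nat)
type:
  forall (u : Vec Nat 3), forall (σ : Vec Nat 0), Vec Nat 1


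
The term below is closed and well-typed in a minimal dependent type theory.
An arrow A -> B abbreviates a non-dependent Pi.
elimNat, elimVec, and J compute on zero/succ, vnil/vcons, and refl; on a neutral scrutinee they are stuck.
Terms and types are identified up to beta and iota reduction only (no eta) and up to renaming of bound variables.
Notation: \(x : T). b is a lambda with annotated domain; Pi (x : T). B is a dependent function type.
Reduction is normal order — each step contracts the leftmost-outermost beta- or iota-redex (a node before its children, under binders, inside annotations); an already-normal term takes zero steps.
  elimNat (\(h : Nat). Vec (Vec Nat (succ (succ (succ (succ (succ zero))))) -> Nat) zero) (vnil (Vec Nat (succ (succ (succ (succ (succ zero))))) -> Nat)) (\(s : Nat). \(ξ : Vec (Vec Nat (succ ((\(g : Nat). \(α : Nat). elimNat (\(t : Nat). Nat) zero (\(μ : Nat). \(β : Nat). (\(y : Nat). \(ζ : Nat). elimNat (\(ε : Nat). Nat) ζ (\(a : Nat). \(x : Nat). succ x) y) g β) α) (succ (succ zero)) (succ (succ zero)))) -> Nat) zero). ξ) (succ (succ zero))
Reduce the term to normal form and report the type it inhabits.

reduced normal form:
  vnil (Vec Nat (succ (succ (succ (succ (succ zero))))) -> Nat)
inferred type:
  Vec (Vec Nat (succ (succ (succ (succ (succ zero))))) -> Nat) zero
observation: 7 normal-order steps normalize the term, beginning with an elimNat iota-redex.


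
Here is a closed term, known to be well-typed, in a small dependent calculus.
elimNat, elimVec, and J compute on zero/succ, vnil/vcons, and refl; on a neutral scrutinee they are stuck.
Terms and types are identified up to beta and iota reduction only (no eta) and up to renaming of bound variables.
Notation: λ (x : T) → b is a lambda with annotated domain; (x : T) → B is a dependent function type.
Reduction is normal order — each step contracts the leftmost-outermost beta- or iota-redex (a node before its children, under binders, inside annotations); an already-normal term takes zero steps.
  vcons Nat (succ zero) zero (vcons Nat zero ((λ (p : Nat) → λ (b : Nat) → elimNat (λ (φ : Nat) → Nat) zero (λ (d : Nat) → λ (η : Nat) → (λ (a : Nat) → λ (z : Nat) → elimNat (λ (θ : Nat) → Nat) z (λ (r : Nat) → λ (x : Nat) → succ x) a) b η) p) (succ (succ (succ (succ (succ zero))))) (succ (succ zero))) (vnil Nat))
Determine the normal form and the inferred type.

normal form:
  vcons Nat (succ zero) zero (vcons Nat zero (succ (succ (succ (succ (succ (succ (succ (succ (succ (succ zero)))))))))) (vnil Nat))
inferred type:
  Vec Nat (succ (succ zero))
observation: the leftmost-outermost redex is a beta-redex, and normalization takes 63 steps.


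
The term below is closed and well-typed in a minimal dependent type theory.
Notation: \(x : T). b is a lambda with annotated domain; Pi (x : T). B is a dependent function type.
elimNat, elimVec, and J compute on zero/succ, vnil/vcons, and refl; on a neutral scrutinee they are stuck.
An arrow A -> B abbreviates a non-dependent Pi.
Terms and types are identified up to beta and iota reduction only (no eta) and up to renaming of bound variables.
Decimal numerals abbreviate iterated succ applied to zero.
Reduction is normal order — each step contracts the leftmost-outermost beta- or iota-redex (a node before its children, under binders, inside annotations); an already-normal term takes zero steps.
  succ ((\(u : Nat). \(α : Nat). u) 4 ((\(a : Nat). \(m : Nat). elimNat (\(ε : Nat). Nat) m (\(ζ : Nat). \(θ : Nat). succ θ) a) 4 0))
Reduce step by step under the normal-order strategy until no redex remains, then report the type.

normal-order reduction sequence:
  succ ((\(u : Nat). \(α : Nat). u) 4 ((\(a : Nat). \(m : Nat). elimNat (\(ε : Nat). Nat) m (\(ζ : Nat). \(θ : Nat). succ θ) a) 4 0))
  ~> succ ((\(u : Nat). 4) ((\(α : Nat). \(a : Nat). elimNat (\(m : Nat). Nat) a (\(ε : Nat). \(ζ : Nat). succ ζ) α) 4 0))
  ~> 5
the term's type:
  Nat


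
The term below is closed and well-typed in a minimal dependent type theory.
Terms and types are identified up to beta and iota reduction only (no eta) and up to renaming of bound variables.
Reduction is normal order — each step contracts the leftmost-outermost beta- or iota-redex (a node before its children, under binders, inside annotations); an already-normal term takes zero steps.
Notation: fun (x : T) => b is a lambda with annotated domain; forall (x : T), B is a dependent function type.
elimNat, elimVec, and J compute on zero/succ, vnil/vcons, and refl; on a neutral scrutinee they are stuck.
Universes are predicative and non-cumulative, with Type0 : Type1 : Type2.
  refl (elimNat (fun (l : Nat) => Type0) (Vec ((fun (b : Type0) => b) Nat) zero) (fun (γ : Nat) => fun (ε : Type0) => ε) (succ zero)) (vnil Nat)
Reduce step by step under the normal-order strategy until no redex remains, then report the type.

normal-order reduction sequence:
  refl (elimNat (fun (l : Nat) => Type0) (Vec ((fun (b : Type0) => b) Nat) zero) (fun (γ : Nat) => fun (ε : Type0) => ε) (succ zero)) (vnil Nat)
  ~> refl ((fun (l : Nat) => fun (b : Type0) => b) zero (elimNat (fun (γ : Nat) => Type0) (Vec ((fun (ε : Type0) => ε) Nat) zero) (fun (β : Nat) => fun (η : Type0) => η) zero)) (vnil Nat)
  ~> refl ((fun (l : Type0) => l) (elimNat (fun (b : Nat) => Type0) (Vec ((fun (γ : Type0) => γ) Nat) zero) (fun (ε : Nat) => fun (β : Type0) => β) zero)) (vnil Nat)
  ~> refl (elimNat (fun (l : Nat) => Type0) (Vec ((fun (b : Type0) => b) Nat) zero) (fun (γ : Nat) => fun (ε : Type0) => ε) zero) (vnil Nat)
  ~> refl (Vec ((fun (l : Type0) => l) Nat) zero) (vnil Nat)
  ~> refl (Vec Nat zero) (vnil Nat)
the term's type:
  Eq (Vec Nat zero) (vnil Nat) (vnil Nat)


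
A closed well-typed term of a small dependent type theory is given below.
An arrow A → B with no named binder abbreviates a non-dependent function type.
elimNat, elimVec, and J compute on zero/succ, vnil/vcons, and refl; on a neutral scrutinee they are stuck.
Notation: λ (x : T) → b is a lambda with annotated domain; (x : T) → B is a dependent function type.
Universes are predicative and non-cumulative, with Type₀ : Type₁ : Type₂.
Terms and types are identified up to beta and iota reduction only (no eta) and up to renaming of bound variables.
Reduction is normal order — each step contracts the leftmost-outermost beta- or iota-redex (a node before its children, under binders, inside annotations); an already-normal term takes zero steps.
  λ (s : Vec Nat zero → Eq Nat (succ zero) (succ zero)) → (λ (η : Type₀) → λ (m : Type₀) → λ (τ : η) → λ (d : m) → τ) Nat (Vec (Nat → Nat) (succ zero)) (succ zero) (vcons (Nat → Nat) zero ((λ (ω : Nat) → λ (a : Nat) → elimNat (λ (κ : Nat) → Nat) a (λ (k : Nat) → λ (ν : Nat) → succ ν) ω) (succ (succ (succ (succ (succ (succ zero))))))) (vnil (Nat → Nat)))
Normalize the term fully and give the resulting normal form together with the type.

reduced normal form:
  λ (s : Vec Nat zero → Eq Nat (succ zero) (succ zero)) → succ zero
the term's type:
  (Vec Nat zero → Eq Nat (succ zero) (succ zero)) → Nat
observation: 4 normal-order steps normalize the term, beginning with a beta-redex.


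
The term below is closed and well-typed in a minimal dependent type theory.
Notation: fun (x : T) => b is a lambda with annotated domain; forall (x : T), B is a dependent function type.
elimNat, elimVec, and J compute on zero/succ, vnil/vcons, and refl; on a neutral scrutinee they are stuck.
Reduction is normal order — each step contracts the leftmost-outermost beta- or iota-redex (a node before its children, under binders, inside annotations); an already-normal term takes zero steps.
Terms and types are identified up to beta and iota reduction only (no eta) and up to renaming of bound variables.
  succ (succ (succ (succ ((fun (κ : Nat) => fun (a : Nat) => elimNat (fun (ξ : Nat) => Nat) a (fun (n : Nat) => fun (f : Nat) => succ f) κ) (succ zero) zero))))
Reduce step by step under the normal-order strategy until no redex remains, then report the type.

reduction (normal order):
  succ (succ (succ (succ ((fun (κ : Nat) => fun (a : Nat) => elimNat (fun (ξ : Nat) => Nat) a (fun (n : Nat) => fun (f : Nat) => succ f) κ) (succ zero) zero))))
  ~> succ (succ (succ (succ ((fun (κ : Nat) => elimNat (fun (a : Nat) => Nat) κ (fun (ξ : Nat) => fun (n : Nat) => succ n) (succ zero)) zero))))
  ~> succ (succ (succ (succ (elimNat (fun (κ : Nat) => Nat) zero (fun (a : Nat) => fun (ξ : Nat) => succ ξ) (succ zero)))))
  ~> succ (succ (succ (succ ((fun (κ : Nat) => fun (a : Nat) => succ a) zero (elimNat (fun (ξ : Nat) => Nat) zero (fun (n : Nat) => fun (f : Nat) => succ f) zero)))))
  ~> succ (succ (succ (succ ((fun (κ : Nat) => succ κ) (elimNat (fun (a : Nat) => Nat) zero (fun (ξ : Nat) => fun (n : Nat) => succ n) zero)))))
  ~> succ (succ (succ (succ (succ (elimNat (fun (κ : Nat) => Nat) zero (fun (a : Nat) => fun (ξ : Nat) => succ ξ) zero)))))
  ~> succ (succ (succ (succ (succ zero))))
inferred type:
  Nat
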